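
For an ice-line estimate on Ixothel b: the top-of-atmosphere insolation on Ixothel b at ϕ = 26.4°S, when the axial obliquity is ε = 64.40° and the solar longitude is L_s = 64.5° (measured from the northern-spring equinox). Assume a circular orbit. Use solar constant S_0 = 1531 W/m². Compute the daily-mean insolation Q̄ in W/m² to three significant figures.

Solar declination: sin δ = sin ε · sin L_s = sin 64.40° × sin 64.5° = 0.81398, so δ = +54.487°.
cos h₀ = −tan(-26.4°) tan(+54.487°) = 0.6956, h₀ = 0.8016 rad.
Bracket: h₀ sin ϕ sin δ + cos ϕ cos δ sin h₀ = 0.8016×-0.44464×0.81398 + 0.89571×0.58089×0.71844 = -0.290122 + 0.373811 = 0.083689.
Q̄ = (S_0/π) × [bracket] = (1531/π) × 0.083689 = 40.78 W/m².

Q̄ ≈ 40.8 W/m²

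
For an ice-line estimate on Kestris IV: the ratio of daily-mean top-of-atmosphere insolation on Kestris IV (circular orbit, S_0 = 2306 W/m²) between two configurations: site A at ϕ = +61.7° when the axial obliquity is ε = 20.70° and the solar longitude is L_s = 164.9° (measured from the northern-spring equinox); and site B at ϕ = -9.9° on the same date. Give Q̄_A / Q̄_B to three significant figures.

— Configuration A (ϕ=+61.7°):
Solar declination: sin δ = sin ε · sin L_s = sin 20.70° × sin 164.9° = 0.09208, so δ = +5.283°.
cos h₀ = −tan(+61.7°) tan(+5.283°) = -0.1717, h₀ = 1.7434 rad.
Bracket: h₀ sin ϕ sin δ + cos ϕ cos δ sin h₀ = 1.7434×0.88048×0.09208 + 0.47409×0.99575×0.98514 = 0.141345 + 0.465060 = 0.606405.
Q̄ = (S_0/π) × [bracket] = (2306/π) × 0.606405 = 445.11 W/m².
— Configuration B (ϕ=-9.9°):
cos h₀ = −tan(-9.9°) tan(+5.283°) = 0.0161, h₀ = 1.5547 rad.
Bracket: h₀ sin ϕ sin δ + cos ϕ cos δ sin h₀ = 1.5547×-0.17193×0.09208 + 0.98511×0.99575×0.99987 = -0.024613 + 0.980796 = 0.956183.
Q̄ = (S_0/π) × [bracket] = (2306/π) × 0.956183 = 701.86 W/m².
Ratio Q̄_A / Q̄_B = 445.11 / 701.86 = 0.6342.

Q̄_A / Q̄_B ≈ 0.634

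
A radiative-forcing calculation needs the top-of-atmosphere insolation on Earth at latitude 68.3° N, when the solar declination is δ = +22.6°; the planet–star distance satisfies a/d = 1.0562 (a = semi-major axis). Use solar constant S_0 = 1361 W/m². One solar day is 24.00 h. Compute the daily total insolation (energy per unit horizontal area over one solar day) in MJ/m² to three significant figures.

cos h₀ = −tan(+68.3°) tan(+22.600°) = -1.0460 ≤ −1 ⇒ polar day, h₀ = π.
Bracket: h₀ sin ϕ sin δ + cos ϕ cos δ sin h₀ = 3.1416×0.92913×0.38430 + 0.36975×0.92321×0.00000 = 1.121754 + 0.000000 = 1.121754.
Inverse-square distance factor (a/d)² = 1.0562² = 1.115558.
Q̄ = (S_0/π) × 1.115558 × [bracket] = (1361/π) × 1.115558 × 1.121754 = 542.12 W/m².
Daily total = Q̄ × 24.00 h × 3600 s/h = 542.12 × 24.00 × 3600 / 10⁶ = 46.84 MJ/m².

46.8 MJ/m²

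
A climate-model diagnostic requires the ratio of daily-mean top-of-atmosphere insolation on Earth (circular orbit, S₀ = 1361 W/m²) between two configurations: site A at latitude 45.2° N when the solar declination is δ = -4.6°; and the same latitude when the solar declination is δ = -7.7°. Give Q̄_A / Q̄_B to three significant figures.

— Configuration A (φ=+45.2°):
cos H₀ = −tan(+45.2°) tan(-4.600°) = 0.0810, H₀ = 1.4897 rad.
Bracket: H₀ sin φ sin δ + cos φ cos δ sin H₀ = 1.4897×0.70957×-0.08020 + 0.70463×0.99678×0.99671 = -0.084775 + 0.700050 = 0.615275.
Q̄ = (S₀/π) × [bracket] = (1361/π) × 0.615275 = 266.55 W/m².
— Configuration B (φ=+45.2°):
cos H₀ = −tan(+45.2°) tan(-7.700°) = 0.1362, H₀ = 1.4342 rad.
Bracket: H₀ sin φ sin δ + cos φ cos δ sin H₀ = 1.4342×0.70957×-0.13399 + 0.70463×0.99098×0.99069 = -0.136357 + 0.691773 = 0.555416.
Q̄ = (S₀/π) × [bracket] = (1361/π) × 0.555416 = 240.62 W/m².
Ratio Q̄_A / Q̄_B = 266.55 / 240.62 = 1.108.

Q̄_A / Q̄_B ≈ 1.11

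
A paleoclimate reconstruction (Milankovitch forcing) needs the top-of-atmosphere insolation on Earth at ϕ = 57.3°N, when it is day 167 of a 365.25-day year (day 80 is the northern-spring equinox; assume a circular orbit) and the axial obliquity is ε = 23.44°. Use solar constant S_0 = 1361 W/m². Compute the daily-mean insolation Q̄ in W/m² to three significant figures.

Solar longitude: L_s = 360° × (167 − 80)/365.25 = 85.749°.
sin δ = sin 23.44° × sin 85.749° = 0.39669, so δ = +23.372°.
cos h₀ = −tan(+57.3°) tan(+23.372°) = -0.6731, h₀ = 2.3093 rad.
Bracket: h₀ sin ϕ sin δ + cos ϕ cos δ sin h₀ = 2.3093×0.84151×0.39669 + 0.54024×0.91795×0.73951 = 0.770887 + 0.366733 = 1.137620.
Q̄ = (S_0/π) × [bracket] = (1361/π) × 1.137620 = 492.8 W/m².

Q̄ ≈ 493 W/m²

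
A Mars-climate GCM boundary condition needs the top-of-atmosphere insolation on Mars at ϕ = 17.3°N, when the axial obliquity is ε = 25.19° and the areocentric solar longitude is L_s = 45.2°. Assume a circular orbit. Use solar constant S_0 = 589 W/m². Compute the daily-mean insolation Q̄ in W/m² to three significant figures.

sin δ = sin 25.19° × sin 45.2° = 0.30201, so δ = +17.578°.
cos h₀ = −tan(+17.3°) tan(+17.578°) = -0.0987, h₀ = 1.6696 rad.
Bracket: h₀ sin ϕ sin δ + cos ϕ cos δ sin h₀ = 1.6696×0.29737×0.30201 + 0.95476×0.95331×0.99512 = 0.149945 + 0.905741 = 1.055686.
Q̄ = (S_0/π) × [bracket] = (589/π) × 1.055686 = 197.9 W/m².

Q̄ ≈ 198 W/m²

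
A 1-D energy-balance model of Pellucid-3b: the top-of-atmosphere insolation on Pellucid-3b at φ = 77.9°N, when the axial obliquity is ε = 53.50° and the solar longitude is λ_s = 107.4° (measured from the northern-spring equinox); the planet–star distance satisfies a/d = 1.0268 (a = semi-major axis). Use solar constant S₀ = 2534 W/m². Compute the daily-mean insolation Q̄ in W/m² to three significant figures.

Solar declination: sin δ = sin ε · sin λ_s = sin 53.50° × sin 107.4° = 0.76707, so δ = +50.092°.
cos H₀ = −tan(+77.9°) tan(+50.092°) = -5.5771 ≤ −1 ⇒ polar day, H₀ = π.
Bracket: H₀ sin φ sin δ + cos φ cos δ sin H₀ = 3.1416×0.97778×0.76707 + 0.20962×0.64156×0.00000 = 2.356281 + 0.000000 = 2.356281.
Inverse-square distance factor (a/d)² = 1.0268² = 1.054318.
Q̄ = (S₀/π) × 1.054318 × [bracket] = (2534/π) × 1.054318 × 2.356281 = 2004 W/m².

Q̄ ≈ 2.00e+03 W/m²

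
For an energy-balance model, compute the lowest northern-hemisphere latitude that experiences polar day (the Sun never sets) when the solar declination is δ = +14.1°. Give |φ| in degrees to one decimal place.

Polar day requires cos H₀ = −tan φ tan δ ≤ −1, i.e. tan φ tan δ ≥ 1.
The boundary is |tan φ| · |tan δ| = 1, so |φ| = 90° − |δ| = 90° − 14.1° = 75.9° in the northern hemisphere.

|φ| = 75.9°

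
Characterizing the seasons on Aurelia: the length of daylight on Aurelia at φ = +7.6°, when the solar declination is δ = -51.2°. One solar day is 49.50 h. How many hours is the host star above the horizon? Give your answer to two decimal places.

cos H₀ = −tan φ · tan δ = −tan(+7.6°) × tan(-51.200°) = 0.1660, so H₀ = 1.4041 rad = 80.45°.
Daylight = 2H₀/(2π) × 49.50 h = (1.4041/π) × 49.50 = 22.12 h.

22.12 h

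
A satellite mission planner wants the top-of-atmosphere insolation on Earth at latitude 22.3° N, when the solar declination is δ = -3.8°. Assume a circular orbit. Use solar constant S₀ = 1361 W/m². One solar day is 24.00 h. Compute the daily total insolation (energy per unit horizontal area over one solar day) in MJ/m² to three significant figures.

cos H₀ = −tan(+22.3°) tan(-3.800°) = 0.0272, H₀ = 1.5436 rad.
Bracket: H₀ sin φ sin δ + cos φ cos δ sin H₀ = 1.5436×0.37946×-0.06627 + 0.92521×0.99780×0.99963 = -0.038817 + 0.922833 = 0.884016.
Q̄ = (S₀/π) × [bracket] = (1361/π) × 0.884016 = 382.97 W/m².
Daily total = Q̄ × 24.00 h × 3600 s/h = 382.97 × 24.00 × 3600 / 10⁶ = 33.09 MJ/m².

33.1 MJ/m²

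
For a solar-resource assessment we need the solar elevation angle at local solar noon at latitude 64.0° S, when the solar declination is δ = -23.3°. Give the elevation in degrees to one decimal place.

At local noon the hour angle is zero, so the zenith angle equals |φ − δ| = |-64.0° − (-23.300°)| = 40.700°.
Elevation = 90° − 40.700° = 49.3°.

49.3°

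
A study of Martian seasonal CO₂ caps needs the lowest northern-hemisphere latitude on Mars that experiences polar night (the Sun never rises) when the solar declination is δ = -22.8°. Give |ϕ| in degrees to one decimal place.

Polar night requires cos h₀ = −tan ϕ tan δ ≥ 1, i.e. tan ϕ tan δ ≤ −1.
The boundary is |tan ϕ| · |tan δ| = 1, so |ϕ| = 90° − |δ| = 90° − 22.8° = 67.2° in the northern hemisphere.

|ϕ| = 67.2°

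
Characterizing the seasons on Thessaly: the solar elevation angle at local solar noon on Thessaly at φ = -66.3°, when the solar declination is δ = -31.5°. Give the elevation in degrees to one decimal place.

55.2°

At local noon the hour angle is zero, so the zenith angle equals |φ − δ| = |-66.3° − (-31.500°)| = 34.800°.
Elevation = 90° − 34.800° = 55.2°.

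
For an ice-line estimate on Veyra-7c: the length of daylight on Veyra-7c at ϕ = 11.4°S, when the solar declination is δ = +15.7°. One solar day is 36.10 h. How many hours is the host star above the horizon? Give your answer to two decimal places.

17.40 h

cos h₀ = −tan ϕ · tan δ = −tan(-11.4°) × tan(+15.700°) = 0.0567, so h₀ = 1.5141 rad = 86.75°.
Daylight = 2h₀/(2π) × 36.10 h = (1.5141/π) × 36.10 = 17.40 h.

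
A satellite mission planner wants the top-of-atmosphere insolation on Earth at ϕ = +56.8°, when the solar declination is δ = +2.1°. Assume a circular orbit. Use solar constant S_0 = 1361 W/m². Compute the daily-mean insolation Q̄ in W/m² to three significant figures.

cos h₀ = −tan(+56.8°) tan(+2.100°) = -0.0560, h₀ = 1.6269 rad.
Bracket: h₀ sin ϕ sin δ + cos ϕ cos δ sin h₀ = 1.6269×0.83676×0.03664 + 0.54756×0.99933×0.99843 = 0.049879 + 0.546334 = 0.596213.
Q̄ = (S_0/π) × [bracket] = (1361/π) × 0.596213 = 258.3 W/m².

Q̄ ≈ 258 W/m²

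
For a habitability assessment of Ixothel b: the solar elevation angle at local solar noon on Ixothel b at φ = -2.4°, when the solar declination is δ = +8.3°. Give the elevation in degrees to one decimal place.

79.3°

At local noon the hour angle is zero, so the zenith angle equals |φ − δ| = |-2.4° − (+8.300°)| = 10.700°.
Elevation = 90° − 10.700° = 79.3°.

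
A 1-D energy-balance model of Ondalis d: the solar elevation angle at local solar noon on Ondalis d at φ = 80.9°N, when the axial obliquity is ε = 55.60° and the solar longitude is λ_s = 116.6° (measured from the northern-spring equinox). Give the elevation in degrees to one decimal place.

Solar declination: sin δ = sin ε · sin λ_s = sin 55.60° × sin 116.6° = 0.73778, so δ = +47.543°.
At local noon the hour angle is zero, so the zenith angle equals |φ − δ| = |+80.9° − (+47.543°)| = 33.357°.
Elevation = 90° − 33.357° = 56.6°.

56.6°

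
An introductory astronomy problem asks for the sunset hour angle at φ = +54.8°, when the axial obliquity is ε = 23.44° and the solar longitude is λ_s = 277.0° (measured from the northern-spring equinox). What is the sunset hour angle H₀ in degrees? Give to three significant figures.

H₀ = 52.5°

Solar declination: sin δ = sin ε · sin λ_s = sin 23.44° × sin 277.0° = -0.39482, so δ = -23.255°.
cos H₀ = −tan φ · tan δ = −tan(+54.8°) × tan(-23.255°) = 0.6092, so H₀ = 0.9158 rad = 52.47°.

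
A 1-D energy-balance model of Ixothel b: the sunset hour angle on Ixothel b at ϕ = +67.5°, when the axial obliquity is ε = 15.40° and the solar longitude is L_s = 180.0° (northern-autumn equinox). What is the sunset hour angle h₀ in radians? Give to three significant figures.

Solar declination: sin δ = sin ε · sin L_s = sin 15.40° × sin 180.0° = 0.00000, so δ = +0.000°.
cos h₀ = −tan ϕ · tan δ = −tan(+67.5°) × tan(+0.000°) = -0.0000, so h₀ = 1.5708 rad = 90.00°.

h₀ = 1.57 rad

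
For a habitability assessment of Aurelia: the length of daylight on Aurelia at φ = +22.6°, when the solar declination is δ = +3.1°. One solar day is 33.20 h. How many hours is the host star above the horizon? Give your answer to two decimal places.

16.84 h

cos H₀ = −tan φ · tan δ = −tan(+22.6°) × tan(+3.100°) = -0.0225, so H₀ = 1.5933 rad = 91.29°.
Daylight = 2H₀/(2π) × 33.20 h = (1.5933/π) × 33.20 = 16.84 h.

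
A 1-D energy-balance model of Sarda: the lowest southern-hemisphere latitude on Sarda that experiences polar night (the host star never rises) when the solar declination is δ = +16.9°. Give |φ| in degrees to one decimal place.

Polar night requires cos H₀ = −tan φ tan δ ≥ 1, i.e. tan φ tan δ ≤ −1.
The boundary is |tan φ| · |tan δ| = 1, so |φ| = 90° − |δ| = 90° − 16.9° = 73.1° in the southern hemisphere.

|φ| = 73.1°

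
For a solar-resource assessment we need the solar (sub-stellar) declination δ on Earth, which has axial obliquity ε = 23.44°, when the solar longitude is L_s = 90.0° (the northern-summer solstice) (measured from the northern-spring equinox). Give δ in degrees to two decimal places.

sin δ = sin ε · sin L_s = sin 23.44° × sin 90.0° = 0.397789.
δ = arcsin(0.397789) = +23.44°.

δ = +23.44°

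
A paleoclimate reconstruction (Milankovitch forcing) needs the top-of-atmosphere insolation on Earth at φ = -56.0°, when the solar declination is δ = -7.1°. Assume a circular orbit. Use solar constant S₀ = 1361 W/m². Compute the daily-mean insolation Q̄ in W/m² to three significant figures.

Q̄ ≈ 314 W/m²

cos H₀ = −tan(-56.0°) tan(-7.100°) = -0.1847, H₀ = 1.7565 rad.
Bracket: H₀ sin φ sin δ + cos φ cos δ sin H₀ = 1.7565×-0.82904×-0.12360 + 0.55919×0.99233×0.98280 = 0.179987 + 0.545357 = 0.725344.
Q̄ = (S₀/π) × [bracket] = (1361/π) × 0.725344 = 314.2 W/m².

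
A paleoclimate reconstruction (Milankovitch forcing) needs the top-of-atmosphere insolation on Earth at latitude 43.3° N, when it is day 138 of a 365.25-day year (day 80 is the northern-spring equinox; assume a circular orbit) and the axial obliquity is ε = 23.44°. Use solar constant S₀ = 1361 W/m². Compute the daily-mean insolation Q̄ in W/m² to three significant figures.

Q̄ ≈ 470 W/m²

Solar longitude: λ_s = 360° × (138 − 80)/365.25 = 57.166°.
sin δ = sin 23.44° × sin 57.166° = 0.33424, so δ = +19.526°.
cos H₀ = −tan(+43.3°) tan(+19.526°) = -0.3342, H₀ = 1.9115 rad.
Bracket: H₀ sin φ sin δ + cos φ cos δ sin H₀ = 1.9115×0.68582×0.33424 + 0.72777×0.94249×0.94250 = 0.438170 + 0.646476 = 1.084646.
Q̄ = (S₀/π) × [bracket] = (1361/π) × 1.084646 = 469.9 W/m².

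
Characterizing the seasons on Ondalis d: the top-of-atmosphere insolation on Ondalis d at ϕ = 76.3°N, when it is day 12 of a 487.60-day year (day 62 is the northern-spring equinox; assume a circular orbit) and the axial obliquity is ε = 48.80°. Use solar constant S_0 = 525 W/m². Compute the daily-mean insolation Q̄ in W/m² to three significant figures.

Solar longitude: L_s = 360° × (12 − 62)/487.60 = -36.916°, i.e. -36.916° + 360° = 323.084°.
sin δ = sin 48.80° × sin 323.084° = -0.45193, so δ = -26.867°.
cos h₀ = −tan(+76.3°) tan(-26.867°) = 2.0782 ≥ 1 ⇒ polar night, h₀ = 0 and Q̄ = 0.

Q̄ ≈ 0.00 W/m²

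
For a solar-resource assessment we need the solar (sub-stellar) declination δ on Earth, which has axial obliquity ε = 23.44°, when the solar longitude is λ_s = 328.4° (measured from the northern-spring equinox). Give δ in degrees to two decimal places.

δ = -12.03°

sin δ = sin ε · sin λ_s = sin 23.44° × sin 328.4° = -0.208436.
δ = arcsin(-0.208436) = -12.03°.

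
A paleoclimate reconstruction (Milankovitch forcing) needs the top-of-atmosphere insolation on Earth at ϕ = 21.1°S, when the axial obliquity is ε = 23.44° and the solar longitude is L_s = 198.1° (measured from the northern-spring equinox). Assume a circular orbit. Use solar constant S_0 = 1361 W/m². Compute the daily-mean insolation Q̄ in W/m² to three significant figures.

Solar declination: sin δ = sin ε · sin L_s = sin 23.44° × sin 198.1° = -0.12358, so δ = -7.099°.
cos h₀ = −tan(-21.1°) tan(-7.099°) = -0.0481, h₀ = 1.6189 rad.
Bracket: h₀ sin ϕ sin δ + cos ϕ cos δ sin h₀ = 1.6189×-0.36000×-0.12358 + 0.93295×0.99233×0.99884 = 0.072023 + 0.924720 = 0.996743.
Q̄ = (S_0/π) × [bracket] = (1361/π) × 0.996743 = 431.8 W/m².

Q̄ ≈ 432 W/m²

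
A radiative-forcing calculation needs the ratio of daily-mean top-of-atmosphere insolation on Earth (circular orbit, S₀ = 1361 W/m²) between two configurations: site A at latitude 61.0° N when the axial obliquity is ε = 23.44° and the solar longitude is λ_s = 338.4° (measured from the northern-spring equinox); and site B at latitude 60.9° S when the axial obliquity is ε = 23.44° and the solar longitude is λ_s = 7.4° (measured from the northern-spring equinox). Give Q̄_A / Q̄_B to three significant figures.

Q̄_A / Q̄_B ≈ 0.708

— Configuration A (φ=+61.0°):
Solar declination: sin δ = sin ε · sin λ_s = sin 23.44° × sin 338.4° = -0.14644, so δ = -8.420°.
cos H₀ = −tan(+61.0°) tan(-8.420°) = 0.2671, H₀ = 1.3005 rad.
Bracket: H₀ sin φ sin δ + cos φ cos δ sin H₀ = 1.3005×0.87462×-0.14644 + 0.48481×0.98922×0.96368 = -0.166567 + 0.462165 = 0.295598.
Q̄ = (S₀/π) × [bracket] = (1361/π) × 0.295598 = 128.06 W/m².
— Configuration B (φ=-60.9°):
Solar declination: sin δ = sin ε · sin λ_s = sin 23.44° × sin 7.4° = 0.05123, so δ = +2.937°.
cos H₀ = −tan(-60.9°) tan(+2.937°) = 0.0922, H₀ = 1.4785 rad.
Bracket: H₀ sin φ sin δ + cos φ cos δ sin H₀ = 1.4785×-0.87377×0.05123 + 0.48634×0.99869×0.99574 = -0.066182 + 0.483634 = 0.417452.
Q̄ = (S₀/π) × [bracket] = (1361/π) × 0.417452 = 180.85 W/m².
Ratio Q̄_A / Q̄_B = 128.06 / 180.85 = 0.7081.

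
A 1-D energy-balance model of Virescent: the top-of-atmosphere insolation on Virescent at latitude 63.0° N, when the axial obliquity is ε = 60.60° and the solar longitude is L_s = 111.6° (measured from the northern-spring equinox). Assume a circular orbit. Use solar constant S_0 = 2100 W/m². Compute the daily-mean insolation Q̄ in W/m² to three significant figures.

Solar declination: sin δ = sin ε · sin L_s = sin 60.60° × sin 111.6° = 0.81003, so δ = +54.099°.
cos h₀ = −tan(+63.0°) tan(+54.099°) = -2.7112 ≤ −1 ⇒ polar day, h₀ = π.
Bracket: h₀ sin ϕ sin δ + cos ϕ cos δ sin h₀ = 3.1416×0.89101×0.81003 + 0.45399×0.58638×0.00000 = 2.267434 + 0.000000 = 2.267434.
Q̄ = (S_0/π) × [bracket] = (2100/π) × 2.267434 = 1516 W/m².

Q̄ ≈ 1.52e+03 W/m²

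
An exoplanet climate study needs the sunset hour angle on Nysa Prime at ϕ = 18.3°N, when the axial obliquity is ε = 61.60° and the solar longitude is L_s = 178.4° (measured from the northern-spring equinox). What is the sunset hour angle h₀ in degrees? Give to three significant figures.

Solar declination: sin δ = sin ε · sin L_s = sin 61.60° × sin 178.4° = 0.02456, so δ = +1.407°.
cos h₀ = −tan ϕ · tan δ = −tan(+18.3°) × tan(+1.407°) = -0.0081, so h₀ = 1.5789 rad = 90.47°.

h₀ = 90.5°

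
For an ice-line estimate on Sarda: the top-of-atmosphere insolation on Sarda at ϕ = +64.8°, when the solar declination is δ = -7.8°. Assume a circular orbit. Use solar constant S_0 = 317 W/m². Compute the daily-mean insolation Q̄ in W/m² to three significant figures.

cos h₀ = −tan(+64.8°) tan(-7.800°) = 0.2911, h₀ = 1.2754 rad.
Bracket: h₀ sin ϕ sin δ + cos ϕ cos δ sin h₀ = 1.2754×0.90483×-0.13572 + 0.42578×0.99075×0.95669 = -0.156624 + 0.403572 = 0.246948.
Q̄ = (S_0/π) × [bracket] = (317/π) × 0.246948 = 24.92 W/m².

Q̄ ≈ 24.9 W/m²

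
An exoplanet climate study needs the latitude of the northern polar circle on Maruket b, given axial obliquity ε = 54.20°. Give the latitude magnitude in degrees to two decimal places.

The polar circle is the lowest latitude that experiences at least one full rotation of continuous daylight at the northern-summer solstice; it lies at |ϕ| = 90° − ε = 90° − 54.20° = 35.80°.

35.80°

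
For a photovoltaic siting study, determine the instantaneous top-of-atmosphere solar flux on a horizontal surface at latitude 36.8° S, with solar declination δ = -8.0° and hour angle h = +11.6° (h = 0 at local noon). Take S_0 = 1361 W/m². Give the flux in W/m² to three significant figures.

cos θ_z = sin ϕ sin δ + cos ϕ cos δ cos h = 0.083368 + 0.776743 = 0.860111.
Flux = S_0 · cos θ_z = 1361 × 0.860111 = 1171 W/m².

1.17e+03 W/m²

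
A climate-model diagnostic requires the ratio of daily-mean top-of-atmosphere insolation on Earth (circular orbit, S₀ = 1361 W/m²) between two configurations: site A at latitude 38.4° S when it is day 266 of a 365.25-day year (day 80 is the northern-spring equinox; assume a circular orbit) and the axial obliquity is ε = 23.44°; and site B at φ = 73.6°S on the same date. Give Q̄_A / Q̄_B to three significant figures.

Q̄_A / Q̄_B ≈ 2.54

— Configuration A (φ=-38.4°):
Solar longitude: λ_s = 360° × (266 − 80)/365.25 = 183.326°.
sin δ = sin 23.44° × sin 183.326° = -0.02308, so δ = -1.323°.
cos H₀ = −tan(-38.4°) tan(-1.323°) = -0.0183, H₀ = 1.5891 rad.
Bracket: H₀ sin φ sin δ + cos φ cos δ sin H₀ = 1.5891×-0.62115×-0.02308 + 0.78369×0.99973×0.99983 = 0.022782 + 0.783345 = 0.806127.
Q̄ = (S₀/π) × [bracket] = (1361/π) × 0.806127 = 349.23 W/m².
— Configuration B (φ=-73.6°):
cos H₀ = −tan(-73.6°) tan(-1.323°) = -0.0784, H₀ = 1.6493 rad.
Bracket: H₀ sin φ sin δ + cos φ cos δ sin H₀ = 1.6493×-0.95931×-0.02308 + 0.28234×0.99973×0.99692 = 0.036517 + 0.281394 = 0.317911.
Q̄ = (S₀/π) × [bracket] = (1361/π) × 0.317911 = 137.73 W/m².
Ratio Q̄_A / Q̄_B = 349.23 / 137.73 = 2.536.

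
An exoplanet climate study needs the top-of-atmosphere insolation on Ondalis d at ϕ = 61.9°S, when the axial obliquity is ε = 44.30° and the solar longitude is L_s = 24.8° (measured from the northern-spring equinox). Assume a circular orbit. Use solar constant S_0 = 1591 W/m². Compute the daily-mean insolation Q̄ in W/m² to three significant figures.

Q̄ ≈ 61.2 W/m²

Solar declination: sin δ = sin ε · sin L_s = sin 44.30° × sin 24.8° = 0.29295, so δ = +17.035°.
cos h₀ = −tan(-61.9°) tan(+17.035°) = 0.5738, h₀ = 0.9596 rad.
Bracket: h₀ sin ϕ sin δ + cos ϕ cos δ sin h₀ = 0.9596×-0.88213×0.29295 + 0.47101×0.95613×0.81898 = -0.247980 + 0.368825 = 0.120845.
Q̄ = (S_0/π) × [bracket] = (1591/π) × 0.120845 = 61.20 W/m².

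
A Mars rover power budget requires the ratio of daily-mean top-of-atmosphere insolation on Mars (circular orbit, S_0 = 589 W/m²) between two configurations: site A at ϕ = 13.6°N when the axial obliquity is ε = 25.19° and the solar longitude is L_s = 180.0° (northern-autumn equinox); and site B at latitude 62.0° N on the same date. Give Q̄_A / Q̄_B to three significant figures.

Q̄_A / Q̄_B ≈ 2.07

— Configuration A (ϕ=+13.6°):
Solar declination: sin δ = sin ε · sin L_s = sin 25.19° × sin 180.0° = 0.00000, so δ = +0.000°.
cos h₀ = −tan(+13.6°) tan(+0.000°) = -0.0000, h₀ = 1.5708 rad.
Bracket: h₀ sin ϕ sin δ + cos ϕ cos δ sin h₀ = 1.5708×0.23514×0.00000 + 0.97196×1.00000×1.00000 = 0.000000 + 0.971960 = 0.971960.
Q̄ = (S_0/π) × [bracket] = (589/π) × 0.971960 = 182.23 W/m².
— Configuration B (ϕ=+62.0°):
cos h₀ = −tan(+62.0°) tan(+0.000°) = -0.0000, h₀ = 1.5708 rad.
Bracket: h₀ sin ϕ sin δ + cos ϕ cos δ sin h₀ = 1.5708×0.88295×0.00000 + 0.46947×1.00000×1.00000 = 0.000000 + 0.469470 = 0.469470.
Q̄ = (S_0/π) × [bracket] = (589/π) × 0.469470 = 88.018 W/m².
Ratio Q̄_A / Q̄_B = 182.23 / 88.018 = 2.070.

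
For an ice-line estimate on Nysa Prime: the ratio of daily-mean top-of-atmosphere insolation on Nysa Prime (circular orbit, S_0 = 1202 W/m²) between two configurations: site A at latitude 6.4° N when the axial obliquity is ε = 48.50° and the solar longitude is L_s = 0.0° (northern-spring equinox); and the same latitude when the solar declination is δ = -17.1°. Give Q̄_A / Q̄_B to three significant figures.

Q̄_A / Q̄_B ≈ 1.11

— Configuration A (ϕ=+6.4°):
Solar declination: sin δ = sin ε · sin L_s = sin 48.50° × sin 0.0° = 0.00000, so δ = +0.000°.
cos h₀ = −tan(+6.4°) tan(+0.000°) = -0.0000, h₀ = 1.5708 rad.
Bracket: h₀ sin ϕ sin δ + cos ϕ cos δ sin h₀ = 1.5708×0.11147×0.00000 + 0.99377×1.00000×1.00000 = 0.000000 + 0.993770 = 0.993770.
Q̄ = (S_0/π) × [bracket] = (1202/π) × 0.993770 = 380.22 W/m².
— Configuration B (ϕ=+6.4°):
cos h₀ = −tan(+6.4°) tan(-17.100°) = 0.0345, h₀ = 1.5363 rad.
Bracket: h₀ sin ϕ sin δ + cos ϕ cos δ sin h₀ = 1.5363×0.11147×-0.29404 + 0.99377×0.95579×0.99940 = -0.050355 + 0.949266 = 0.898911.
Q̄ = (S_0/π) × [bracket] = (1202/π) × 0.898911 = 343.93 W/m².
Ratio Q̄_A / Q̄_B = 380.22 / 343.93 = 1.106.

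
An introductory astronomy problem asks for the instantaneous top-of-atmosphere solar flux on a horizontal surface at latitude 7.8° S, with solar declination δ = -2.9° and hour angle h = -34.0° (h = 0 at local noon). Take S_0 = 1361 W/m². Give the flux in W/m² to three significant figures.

cos θ_z = sin ϕ sin δ + cos ϕ cos δ cos h = 0.006866 + 0.820315 = 0.827181.
Flux = S_0 · cos θ_z = 1361 × 0.827181 = 1126 W/m².

1.13e+03 W/m²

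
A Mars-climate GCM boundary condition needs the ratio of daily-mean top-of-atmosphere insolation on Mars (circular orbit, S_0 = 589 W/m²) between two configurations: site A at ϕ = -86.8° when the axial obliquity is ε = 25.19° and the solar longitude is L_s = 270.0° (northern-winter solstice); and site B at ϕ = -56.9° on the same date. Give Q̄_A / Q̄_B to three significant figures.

Q̄_A / Q̄_B ≈ 1.12

— Configuration A (ϕ=-86.8°):
Solar declination: sin δ = sin ε · sin L_s = sin 25.19° × sin 270.0° = -0.42562, so δ = -25.190°.
cos h₀ = −tan(-86.8°) tan(-25.190°) = -8.4128 ≤ −1 ⇒ polar day, h₀ = π.
Bracket: h₀ sin ϕ sin δ + cos ϕ cos δ sin h₀ = 3.1416×-0.99844×-0.42562 + 0.05582×0.90490×0.00000 = 1.335042 + 0.000000 = 1.335042.
Q̄ = (S_0/π) × [bracket] = (589/π) × 1.335042 = 250.30 W/m².
— Configuration B (ϕ=-56.9°):
cos h₀ = −tan(-56.9°) tan(-25.190°) = -0.7215, h₀ = 2.3768 rad.
Bracket: h₀ sin ϕ sin δ + cos ϕ cos δ sin h₀ = 2.3768×-0.83772×-0.42562 + 0.54610×0.90490×0.69240 = 0.847449 + 0.342160 = 1.189609.
Q̄ = (S_0/π) × [bracket] = (589/π) × 1.189609 = 223.03 W/m².
Ratio Q̄_A / Q̄_B = 250.30 / 223.03 = 1.122.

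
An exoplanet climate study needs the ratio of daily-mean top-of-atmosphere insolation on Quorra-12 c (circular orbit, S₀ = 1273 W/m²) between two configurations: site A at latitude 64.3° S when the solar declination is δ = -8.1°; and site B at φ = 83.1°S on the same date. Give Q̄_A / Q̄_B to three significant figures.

Q̄_A / Q̄_B ≈ 1.47

— Configuration A (φ=-64.3°):
cos H₀ = −tan(-64.3°) tan(-8.100°) = -0.2957, H₀ = 1.8710 rad.
Bracket: H₀ sin φ sin δ + cos φ cos δ sin H₀ = 1.8710×-0.90108×-0.14090 + 0.43366×0.99002×0.95527 = 0.237546 + 0.410128 = 0.647674.
Q̄ = (S₀/π) × [bracket] = (1273/π) × 0.647674 = 262.44 W/m².
— Configuration B (φ=-83.1°):
cos H₀ = −tan(-83.1°) tan(-8.100°) = -1.1761 ≤ −1 ⇒ polar day, H₀ = π.
Bracket: H₀ sin φ sin δ + cos φ cos δ sin H₀ = 3.1416×-0.99276×-0.14090 + 0.12014×0.99002×0.00000 = 0.439447 + 0.000000 = 0.439447.
Q̄ = (S₀/π) × [bracket] = (1273/π) × 0.439447 = 178.07 W/m².
Ratio Q̄_A / Q̄_B = 262.44 / 178.07 = 1.474.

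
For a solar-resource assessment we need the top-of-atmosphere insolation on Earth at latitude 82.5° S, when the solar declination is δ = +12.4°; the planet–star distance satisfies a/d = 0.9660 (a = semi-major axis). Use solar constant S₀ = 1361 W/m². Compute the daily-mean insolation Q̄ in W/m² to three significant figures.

Q̄ ≈ 0.00 W/m²

cos H₀ = −tan(-82.5°) tan(+12.400°) = 1.6700 ≥ 1 ⇒ polar night, H₀ = 0 and Q̄ = 0.
Inverse-square distance factor (a/d)² = 0.9660² = 0.933156.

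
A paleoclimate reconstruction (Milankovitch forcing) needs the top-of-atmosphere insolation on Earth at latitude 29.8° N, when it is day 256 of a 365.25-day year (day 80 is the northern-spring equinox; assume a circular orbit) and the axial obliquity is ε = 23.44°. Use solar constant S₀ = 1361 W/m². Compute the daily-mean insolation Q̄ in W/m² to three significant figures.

Q̄ ≈ 391 W/m²

Solar longitude: λ_s = 360° × (256 − 80)/365.25 = 173.470°.
sin δ = sin 23.44° × sin 173.470° = 0.04524, so δ = +2.593°.
cos H₀ = −tan(+29.8°) tan(+2.593°) = -0.0259, H₀ = 1.5967 rad.
Bracket: H₀ sin φ sin δ + cos φ cos δ sin H₀ = 1.5967×0.49697×0.04524 + 0.86777×0.99898×0.99966 = 0.035898 + 0.866590 = 0.902488.
Q̄ = (S₀/π) × [bracket] = (1361/π) × 0.902488 = 391.0 W/m².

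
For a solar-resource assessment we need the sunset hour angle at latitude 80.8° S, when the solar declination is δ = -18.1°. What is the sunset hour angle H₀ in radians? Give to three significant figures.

H₀ = 3.14 rad

Sunrise equation: cos H₀ = −tan φ · tan δ = -2.0180 ≤ −1, so the Sun never sets (polar day) and H₀ = π.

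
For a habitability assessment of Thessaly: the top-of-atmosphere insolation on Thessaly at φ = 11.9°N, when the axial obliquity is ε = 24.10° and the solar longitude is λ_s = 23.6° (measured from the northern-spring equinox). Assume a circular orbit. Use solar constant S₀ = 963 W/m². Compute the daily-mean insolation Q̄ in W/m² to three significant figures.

Q̄ ≈ 312 W/m²

Solar declination: sin δ = sin ε · sin λ_s = sin 24.10° × sin 23.6° = 0.16347, so δ = +9.409°.
cos H₀ = −tan(+11.9°) tan(+9.409°) = -0.0349, H₀ = 1.6057 rad.
Bracket: H₀ sin φ sin δ + cos φ cos δ sin H₀ = 1.6057×0.20620×0.16347 + 0.97851×0.98655×0.99939 = 0.054124 + 0.964760 = 1.018884.
Q̄ = (S₀/π) × [bracket] = (963/π) × 1.018884 = 312.3 W/m².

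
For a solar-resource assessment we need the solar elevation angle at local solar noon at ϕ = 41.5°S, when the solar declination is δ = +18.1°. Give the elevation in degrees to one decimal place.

30.4°

At local noon the hour angle is zero, so the zenith angle equals |ϕ − δ| = |-41.5° − (+18.100°)| = 59.600°.
Elevation = 90° − 59.600° = 30.4°.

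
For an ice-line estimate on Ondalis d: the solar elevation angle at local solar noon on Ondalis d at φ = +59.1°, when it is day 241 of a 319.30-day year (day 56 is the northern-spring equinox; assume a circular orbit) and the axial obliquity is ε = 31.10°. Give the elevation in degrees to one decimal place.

Solar longitude: λ_s = 360° × (241 − 56)/319.30 = 208.581°.
sin δ = sin 31.10° × sin 208.581° = -0.24711, so δ = -14.307°.
At local noon the hour angle is zero, so the zenith angle equals |φ − δ| = |+59.1° − (-14.307°)| = 73.407°.
Elevation = 90° − 73.407° = 16.6°.

16.6°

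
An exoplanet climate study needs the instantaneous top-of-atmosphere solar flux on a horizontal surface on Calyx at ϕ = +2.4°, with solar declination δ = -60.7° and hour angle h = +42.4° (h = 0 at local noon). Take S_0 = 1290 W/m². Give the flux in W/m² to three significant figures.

419 W/m²

cos θ_z = sin ϕ sin δ + cos ϕ cos δ cos h = -0.036518 + 0.361070 = 0.324552.
Flux = S_0 · cos θ_z = 1290 × 0.324552 = 418.7 W/m².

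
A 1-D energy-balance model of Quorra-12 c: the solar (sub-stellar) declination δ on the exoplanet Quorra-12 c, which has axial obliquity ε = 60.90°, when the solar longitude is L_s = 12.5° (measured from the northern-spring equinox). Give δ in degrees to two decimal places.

δ = +10.90°

sin δ = sin ε · sin L_s = sin 60.90° × sin 12.5° = 0.189119.
δ = arcsin(0.189119) = +10.90°.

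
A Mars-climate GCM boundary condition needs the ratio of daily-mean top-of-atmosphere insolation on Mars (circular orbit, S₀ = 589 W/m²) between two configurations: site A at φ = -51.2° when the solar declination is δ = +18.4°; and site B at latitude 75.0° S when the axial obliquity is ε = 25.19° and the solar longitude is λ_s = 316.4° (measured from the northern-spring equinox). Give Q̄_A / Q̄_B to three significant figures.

— Configuration A (φ=-51.2°):
cos H₀ = −tan(-51.2°) tan(+18.400°) = 0.4137, H₀ = 1.1442 rad.
Bracket: H₀ sin φ sin δ + cos φ cos δ sin H₀ = 1.1442×-0.77934×0.31565 + 0.62660×0.94888×0.91039 = -0.281472 + 0.541289 = 0.259817.
Q̄ = (S₀/π) × [bracket] = (589/π) × 0.259817 = 48.712 W/m².
— Configuration B (φ=-75.0°):
Solar declination: sin δ = sin ε · sin λ_s = sin 25.19° × sin 316.4° = -0.29352, so δ = -17.069°.
cos H₀ = −tan(-75.0°) tan(-17.069°) = -1.1459 ≤ −1 ⇒ polar day, H₀ = π.
Bracket: H₀ sin φ sin δ + cos φ cos δ sin H₀ = 3.1416×-0.96593×-0.29352 + 0.25882×0.95595×0.00000 = 0.890706 + 0.000000 = 0.890706.
Q̄ = (S₀/π) × [bracket] = (589/π) × 0.890706 = 166.99 W/m².
Ratio Q̄_A / Q̄_B = 48.712 / 166.99 = 0.2917.

Q̄_A / Q̄_B ≈ 0.292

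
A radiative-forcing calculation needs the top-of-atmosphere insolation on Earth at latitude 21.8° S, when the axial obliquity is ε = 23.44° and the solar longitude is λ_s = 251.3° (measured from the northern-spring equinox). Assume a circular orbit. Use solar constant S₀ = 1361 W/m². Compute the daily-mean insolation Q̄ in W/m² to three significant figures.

Solar declination: sin δ = sin ε · sin λ_s = sin 23.44° × sin 251.3° = -0.37679, so δ = -22.135°.
cos H₀ = −tan(-21.8°) tan(-22.135°) = -0.1627, H₀ = 1.7342 rad.
Bracket: H₀ sin φ sin δ + cos φ cos δ sin H₀ = 1.7342×-0.37137×-0.37679 + 0.92849×0.92630×0.98668 = 0.242664 + 0.848604 = 1.091268.
Q̄ = (S₀/π) × [bracket] = (1361/π) × 1.091268 = 472.8 W/m².

Q̄ ≈ 473 W/m²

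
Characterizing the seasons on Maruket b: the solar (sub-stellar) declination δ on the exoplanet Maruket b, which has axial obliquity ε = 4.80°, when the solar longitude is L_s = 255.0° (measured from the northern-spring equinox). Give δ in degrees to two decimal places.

sin δ = sin ε · sin L_s = sin 4.80° × sin 255.0° = -0.080827.
δ = arcsin(-0.080827) = -4.64°.

δ = -4.64°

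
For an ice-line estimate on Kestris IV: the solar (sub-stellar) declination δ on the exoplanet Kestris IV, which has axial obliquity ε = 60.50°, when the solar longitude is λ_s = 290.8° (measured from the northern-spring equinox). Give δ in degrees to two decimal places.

sin δ = sin ε · sin λ_s = sin 60.50° × sin 290.8° = -0.813631.
δ = arcsin(-0.813631) = -54.45°.

δ = -54.45°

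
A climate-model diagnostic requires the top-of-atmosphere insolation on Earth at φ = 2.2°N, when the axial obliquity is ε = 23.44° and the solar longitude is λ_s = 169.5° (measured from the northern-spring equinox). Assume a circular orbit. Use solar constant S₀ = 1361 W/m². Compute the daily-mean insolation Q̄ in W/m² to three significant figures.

Q̄ ≈ 434 W/m²

Solar declination: sin δ = sin ε · sin λ_s = sin 23.44° × sin 169.5° = 0.07249, so δ = +4.157°.
cos H₀ = −tan(+2.2°) tan(+4.157°) = -0.0028, H₀ = 1.5736 rad.
Bracket: H₀ sin φ sin δ + cos φ cos δ sin H₀ = 1.5736×0.03839×0.07249 + 0.99926×0.99737×1.00000 = 0.004379 + 0.996632 = 1.001011.
Q̄ = (S₀/π) × [bracket] = (1361/π) × 1.001011 = 433.7 W/m².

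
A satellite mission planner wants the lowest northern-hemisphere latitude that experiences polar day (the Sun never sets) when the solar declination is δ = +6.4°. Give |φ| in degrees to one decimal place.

|φ| = 83.6°

Polar day requires cos H₀ = −tan φ tan δ ≤ −1, i.e. tan φ tan δ ≥ 1.
The boundary is |tan φ| · |tan δ| = 1, so |φ| = 90° − |δ| = 90° − 6.4° = 83.6° in the northern hemisphere.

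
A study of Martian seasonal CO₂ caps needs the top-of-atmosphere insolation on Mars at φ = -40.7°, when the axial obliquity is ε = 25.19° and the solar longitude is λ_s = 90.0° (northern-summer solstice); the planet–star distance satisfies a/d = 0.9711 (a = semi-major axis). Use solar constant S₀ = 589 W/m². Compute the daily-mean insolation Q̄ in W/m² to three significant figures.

Q̄ ≈ 54.3 W/m²

Solar declination: sin δ = sin ε · sin λ_s = sin 25.19° × sin 90.0° = 0.42562, so δ = +25.190°.
cos H₀ = −tan(-40.7°) tan(+25.190°) = 0.4046, H₀ = 1.1543 rad.
Bracket: H₀ sin φ sin δ + cos φ cos δ sin H₀ = 1.1543×-0.65210×0.42562 + 0.75813×0.90490×0.91451 = -0.320372 + 0.627383 = 0.307011.
Inverse-square distance factor (a/d)² = 0.9711² = 0.943035.
Q̄ = (S₀/π) × 0.943035 × [bracket] = (589/π) × 0.943035 × 0.307011 = 54.28 W/m².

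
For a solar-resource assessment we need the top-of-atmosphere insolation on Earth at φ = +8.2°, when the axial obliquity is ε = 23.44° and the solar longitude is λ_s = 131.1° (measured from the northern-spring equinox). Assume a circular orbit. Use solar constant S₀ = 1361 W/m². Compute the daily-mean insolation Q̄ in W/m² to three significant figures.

Q̄ ≈ 439 W/m²

Solar declination: sin δ = sin ε · sin λ_s = sin 23.44° × sin 131.1° = 0.29976, so δ = +17.443°.
cos H₀ = −tan(+8.2°) tan(+17.443°) = -0.0453, H₀ = 1.6161 rad.
Bracket: H₀ sin φ sin δ + cos φ cos δ sin H₀ = 1.6161×0.14263×0.29976 + 0.98978×0.95402×0.99897 = 0.069096 + 0.943297 = 1.012393.
Q̄ = (S₀/π) × [bracket] = (1361/π) × 1.012393 = 438.6 W/m².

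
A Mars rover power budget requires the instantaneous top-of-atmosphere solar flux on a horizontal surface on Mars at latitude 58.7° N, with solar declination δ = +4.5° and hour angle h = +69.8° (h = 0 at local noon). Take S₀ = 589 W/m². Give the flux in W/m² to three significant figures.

145 W/m²

cos θ_z = sin φ sin δ + cos φ cos δ cos h = 0.067040 + 0.178836 = 0.245876.
Flux = S₀ · cos θ_z = 589 × 0.245876 = 144.8 W/m².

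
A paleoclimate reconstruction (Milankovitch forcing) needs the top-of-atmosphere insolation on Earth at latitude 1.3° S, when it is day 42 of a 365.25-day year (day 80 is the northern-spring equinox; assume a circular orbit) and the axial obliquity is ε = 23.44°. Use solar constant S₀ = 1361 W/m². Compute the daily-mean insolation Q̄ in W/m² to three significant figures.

Q̄ ≈ 424 W/m²

Solar longitude: λ_s = 360° × (42 − 80)/365.25 = -37.454°, i.e. -37.454° + 360° = 322.546°.
sin δ = sin 23.44° × sin 322.546° = -0.24190, so δ = -13.999°.
cos H₀ = −tan(-1.3°) tan(-13.999°) = -0.0057, H₀ = 1.5765 rad.
Bracket: H₀ sin φ sin δ + cos φ cos δ sin H₀ = 1.5765×-0.02269×-0.24190 + 0.99974×0.97030×0.99998 = 0.008653 + 0.970028 = 0.978681.
Q̄ = (S₀/π) × [bracket] = (1361/π) × 0.978681 = 424.0 W/m².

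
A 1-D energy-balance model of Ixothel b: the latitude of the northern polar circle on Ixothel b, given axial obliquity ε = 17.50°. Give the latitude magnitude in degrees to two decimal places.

72.50°

The polar circle is the lowest latitude that experiences at least one full rotation of continuous daylight at the northern-summer solstice; it lies at |ϕ| = 90° − ε = 90° − 17.50° = 72.50°.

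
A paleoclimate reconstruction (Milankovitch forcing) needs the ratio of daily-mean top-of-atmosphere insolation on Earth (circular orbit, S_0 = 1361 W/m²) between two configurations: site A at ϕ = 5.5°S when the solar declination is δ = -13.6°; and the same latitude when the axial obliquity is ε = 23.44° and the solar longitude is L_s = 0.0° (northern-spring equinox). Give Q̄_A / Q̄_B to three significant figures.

— Configuration A (ϕ=-5.5°):
cos h₀ = −tan(-5.5°) tan(-13.600°) = -0.0233, h₀ = 1.5941 rad.
Bracket: h₀ sin ϕ sin δ + cos ϕ cos δ sin h₀ = 1.5941×-0.09585×-0.23514 + 0.99540×0.97196×0.99973 = 0.035928 + 0.967228 = 1.003156.
Q̄ = (S_0/π) × [bracket] = (1361/π) × 1.003156 = 434.59 W/m².
— Configuration B (ϕ=-5.5°):
Solar declination: sin δ = sin ε · sin L_s = sin 23.44° × sin 0.0° = 0.00000, so δ = +0.000°.
cos h₀ = −tan(-5.5°) tan(+0.000°) = 0.0000, h₀ = 1.5708 rad.
Bracket: h₀ sin ϕ sin δ + cos ϕ cos δ sin h₀ = 1.5708×-0.09585×0.00000 + 0.99540×1.00000×1.00000 = -0.000000 + 0.995400 = 0.995400.
Q̄ = (S_0/π) × [bracket] = (1361/π) × 0.995400 = 431.23 W/m².
Ratio Q̄_A / Q̄_B = 434.59 / 431.23 = 1.008.

Q̄_A / Q̄_B ≈ 1.01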